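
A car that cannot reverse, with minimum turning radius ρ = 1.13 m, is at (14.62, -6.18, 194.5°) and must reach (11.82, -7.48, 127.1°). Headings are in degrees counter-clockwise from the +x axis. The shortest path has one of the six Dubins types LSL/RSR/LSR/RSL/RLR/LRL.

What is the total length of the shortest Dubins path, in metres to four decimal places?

Let ψ = atan2(Δy, Δx) = atan2(-1.30, -2.80) = -155.0952° be the start→goal bearing.
Normalize: d = |goal − start| / ρ = 3.087070/1.13 = 2.731920, α = (θ_start − ψ) mod 360° = 349.5952° = 6.101588 rad, β = (θ_goal − ψ) mod 360° = 282.1952° = 4.925236 rad.
Common terms: sin α = -0.180601, cos α = 0.983556, sin β = -0.977433, cos β = 0.211243, cos(α−β) = 0.384295, d² = 7.463388. Work in radians in the unit-radius frame; every candidate has L = ρ·(t + p + q).
LSL: p² = 2 + d² − 2cos(α−β) + 2d(sin α − sin β) = 13.048563; p = √p² = 3.612279; φ = atan2(cos β − cos α, d + sin α − sin β) = -0.215465 rad; t = (φ − α) mod 2π = 6.249317 rad, q = (β − φ) mod 2π = 5.140701 rad → L = 1.13·(6.249317 + 3.612279 + 5.140701) = 1.13·15.002298 = 16.952597 m
RSR: p² = 2 + d² − 2cos(α−β) + 2d(sin β − sin α) = 4.341032; p = √p² = 2.083514; φ = atan2(cos α − cos β, d − sin α + sin β) = 0.379739 rad; t = (α − φ) mod 2π = 5.721849 rad, q = (φ − β) mod 2π = 1.737688 rad → L = 1.13·(5.721849 + 2.083514 + 1.737688) = 1.13·9.543052 = 10.783648 m
LSR: p² = d² − 2 + 2cos(α−β) + 2d(sin α + sin β) = -0.095337 < 0 → infeasible
RSL: p² = d² − 2 + 2cos(α−β) − 2d(sin α + sin β) = 12.559294; p = √p² = 3.543909; φ = atan2(cos α + cos β, d − sin α − sin β) − atan2(2, p) = -0.215789 rad; t = (α − φ) mod 2π = 0.034192 rad, q = (β − φ) mod 2π = 5.141025 rad → L = 1.13·(0.034192 + 3.543909 + 5.141025) = 1.13·8.719126 = 9.852612 m
RLR: c = (6 − d² + 2cos(α−β) + 2d(sin α − sin β))/8 = 0.457371; p = 2π − arccos c = 5.187426 rad; φ = atan2(cos α − cos β, d − sin α + sin β) = 0.379739 rad; t = (α − φ + p/2) mod 2π = 2.032376 rad, q = (α − β − t + p) mod 2π = 4.331401 rad → L = 1.13·(2.032376 + 5.187426 + 4.331401) = 1.13·11.551203 = 13.052860 m
LRL: c = (6 − d² + 2cos(α−β) − 2d(sin α − sin β))/8 = -0.631070; p = 2π − arccos c = 4.029457 rad; φ = atan2(cos β − cos α, d + sin α − sin β) = -0.215465 rad; t = (φ − α + p/2) mod 2π = 1.980860 rad, q = (β − α − t + p) mod 2π = 0.872244 rad → L = 1.13·(1.980860 + 4.029457 + 0.872244) = 1.13·6.882562 = 7.777295 m
Shortest: LRL with L = 7.777295 m ≈ 7.7773 m

7.7773 m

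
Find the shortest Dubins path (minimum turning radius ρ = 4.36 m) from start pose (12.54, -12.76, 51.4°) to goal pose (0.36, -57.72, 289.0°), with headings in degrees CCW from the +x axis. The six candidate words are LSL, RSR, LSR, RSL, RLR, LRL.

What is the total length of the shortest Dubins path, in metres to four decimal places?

57.8933 m

Let ψ = atan2(Δy, Δx) = atan2(-44.96, -12.18) = -105.1580° be the start→goal bearing.
Normalize: d = |goal − start| / ρ = 46.580618/4.36 = 10.683628, α = (θ_start − ψ) mod 360° = 156.5580° = 2.732453 rad, β = (θ_goal − ψ) mod 360° = 34.1580° = 0.596170 rad.
Common terms: sin α = 0.397820, cos α = -0.917463, sin β = 0.561477, cos β = 0.827492, cos(α−β) = -0.535827, d² = 114.139908. Work in radians in the unit-radius frame; every candidate has L = ρ·(t + p + q).
LSL: p² = 2 + d² − 2cos(α−β) + 2d(sin α − sin β) = 113.714657; p = √p² = 10.663707; φ = atan2(cos β − cos α, d + sin α − sin β) = 0.164374 rad; t = (φ − α) mod 2π = 3.715106 rad, q = (β − φ) mod 2π = 0.431796 rad → L = 4.36·(3.715106 + 10.663707 + 0.431796) = 4.36·14.810610 = 64.574259 m
RSR: p² = 2 + d² − 2cos(α−β) + 2d(sin β − sin α) = 120.708467; p = √p² = 10.986741; φ = atan2(cos α − cos β, d − sin α + sin β) = -0.159499 rad; t = (α − φ) mod 2π = 2.891952 rad, q = (φ − β) mod 2π = 5.527516 rad → L = 4.36·(2.891952 + 10.986741 + 5.527516) = 4.36·19.406209 = 84.611070 m
LSR: p² = d² − 2 + 2cos(α−β) + 2d(sin α + sin β) = 131.565809; p = √p² = 11.470214; φ = atan2(−cos α − cos β, d + sin α + sin β) − atan2(−2, p) = 0.180357 rad; t = (φ − α) mod 2π = 3.731089 rad, q = (φ − β) mod 2π = 5.867372 rad → L = 4.36·(3.731089 + 11.470214 + 5.867372) = 4.36·21.068675 = 91.859421 m
RSL: p² = d² − 2 + 2cos(α−β) − 2d(sin α + sin β) = 90.570701; p = √p² = 9.516864; φ = atan2(cos α + cos β, d − sin α − sin β) − atan2(2, p) = -0.216391 rad; t = (α − φ) mod 2π = 2.948844 rad, q = (β − φ) mod 2π = 0.812561 rad → L = 4.36·(2.948844 + 9.516864 + 0.812561) = 4.36·13.278269 = 57.893252 m
RLR: c = (6 − d² + 2cos(α−β) + 2d(sin α − sin β))/8 = -14.088558, |c| > 1 → infeasible
LRL: c = (6 − d² + 2cos(α−β) − 2d(sin α − sin β))/8 = -13.214332, |c| > 1 → infeasible
Shortest: RSL with L = 57.893252 m ≈ 57.8933 m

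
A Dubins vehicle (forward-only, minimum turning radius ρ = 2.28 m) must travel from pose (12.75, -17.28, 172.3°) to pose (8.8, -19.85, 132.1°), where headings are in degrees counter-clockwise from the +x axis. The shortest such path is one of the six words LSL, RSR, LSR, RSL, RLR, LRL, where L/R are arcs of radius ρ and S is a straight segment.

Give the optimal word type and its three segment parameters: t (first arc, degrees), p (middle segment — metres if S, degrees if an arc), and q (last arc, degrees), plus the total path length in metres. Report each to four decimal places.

Let ψ = atan2(Δy, Δx) = atan2(-2.57, -3.95) = -146.9506° be the start→goal bearing.
Normalize: d = |goal − start| / ρ = 4.712473/2.28 = 2.066874, α = (θ_start − ψ) mod 360° = 319.2506° = 5.571975 rad, β = (θ_goal − ψ) mod 360° = 279.0506° = 4.870353 rad.
Common terms: sin α = -0.652751, cos α = 0.757572, sin β = -0.987550, cos β = 0.157307, cos(α−β) = 0.763796, d² = 4.271968. Work in radians in the unit-radius frame; every candidate has L = ρ·(t + p + q).
LSL: p² = 2 + d² − 2cos(α−β) + 2d(sin α − sin β) = 6.128349; p = √p² = 2.475550; φ = atan2(cos β − cos α, d + sin α − sin β) = -0.244919 rad; t = (φ − α) mod 2π = 0.466292 rad, q = (β − φ) mod 2π = 5.115271 rad → L = 2.28·(0.466292 + 2.475550 + 5.115271) = 2.28·8.057113 = 18.370218 m
RSR: p² = 2 + d² − 2cos(α−β) + 2d(sin β − sin α) = 3.360404; p = √p² = 1.833140; φ = atan2(cos α − cos β, d − sin α + sin β) = 0.333605 rad; t = (α − φ) mod 2π = 5.238370 rad, q = (φ − β) mod 2π = 1.746438 rad → L = 2.28·(5.238370 + 1.833140 + 1.746438) = 2.28·8.817948 = 20.104922 m
LSR: p² = d² − 2 + 2cos(α−β) + 2d(sin α + sin β) = -2.981030 < 0 → infeasible
RSL: p² = d² − 2 + 2cos(α−β) − 2d(sin α + sin β) = 10.580151; p = √p² = 3.252714; φ = atan2(cos α + cos β, d − sin α − sin β) − atan2(2, p) = -0.309331 rad; t = (α − φ) mod 2π = 5.881306 rad, q = (β − φ) mod 2π = 5.179683 rad → L = 2.28·(5.881306 + 3.252714 + 5.179683) = 2.28·14.313703 = 32.635244 m
RLR: c = (6 − d² + 2cos(α−β) + 2d(sin α − sin β))/8 = 0.579950; p = 2π − arccos c = 5.331056 rad; φ = atan2(cos α − cos β, d − sin α + sin β) = 0.333605 rad; t = (α − φ + p/2) mod 2π = 1.620712 rad, q = (α − β − t + p) mod 2π = 4.411966 rad → L = 2.28·(1.620712 + 5.331056 + 4.411966) = 2.28·11.363734 = 25.909313 m
LRL: c = (6 − d² + 2cos(α−β) − 2d(sin α − sin β))/8 = 0.233956; p = 2π − arccos c = 4.948534 rad; φ = atan2(cos β − cos α, d + sin α − sin β) = -0.244919 rad; t = (φ − α + p/2) mod 2π = 2.940559 rad, q = (β − α − t + p) mod 2π = 1.306353 rad → L = 2.28·(2.940559 + 4.948534 + 1.306353) = 2.28·9.195446 = 20.965616 m
Shortest: LSL with L = 18.370218 m ≈ 18.3702 m
Convert LSL to answer units (arcs ×180/π): t = 0.466292·180/π = 26.7166°, p = ρ·p = 2.28·2.475550 = 5.6443 m, q = 5.115271·180/π = 293.0834°, L = 18.3702 m.

LSL: t = 26.7166°, p = 5.6443 m, q = 293.0834°, L = 18.3702 m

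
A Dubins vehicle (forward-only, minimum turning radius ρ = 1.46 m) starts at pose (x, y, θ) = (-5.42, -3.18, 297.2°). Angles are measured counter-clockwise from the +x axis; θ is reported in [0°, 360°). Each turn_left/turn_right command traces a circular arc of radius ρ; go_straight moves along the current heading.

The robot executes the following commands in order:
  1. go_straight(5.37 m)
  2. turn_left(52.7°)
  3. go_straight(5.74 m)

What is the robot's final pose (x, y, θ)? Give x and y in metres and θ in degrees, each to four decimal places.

(3.7282, -9.7328, 349.9000°)

set_pose: (x, y, θ) = (-5.4200, -3.1800, 297.2000°), ρ = 1.46
go_straight(5.37): x += 5.37·cos θ, y += 5.37·sin θ → (-2.9654, -7.9562, 297.2000°)
turn_left(52.7°): centre at ρ to the left, rotate +52.7° → (-1.9229, -8.7262, 349.9000°)
go_straight(5.74): x += 5.74·cos θ, y += 5.74·sin θ → (3.7282, -9.7328, 349.9000°)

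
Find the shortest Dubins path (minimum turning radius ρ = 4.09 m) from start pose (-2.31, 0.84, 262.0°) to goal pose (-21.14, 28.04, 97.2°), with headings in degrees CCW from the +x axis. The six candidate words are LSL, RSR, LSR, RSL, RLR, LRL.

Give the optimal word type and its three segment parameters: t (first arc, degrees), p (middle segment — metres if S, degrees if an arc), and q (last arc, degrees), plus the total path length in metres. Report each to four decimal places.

Let ψ = atan2(Δy, Δx) = atan2(27.20, -18.83) = 124.6941° be the start→goal bearing.
Normalize: d = |goal − start| / ρ = 33.081852/4.09 = 8.088472, α = (θ_start − ψ) mod 360° = 137.3059° = 2.396441 rad, β = (θ_goal − ψ) mod 360° = 332.5059° = 5.803323 rad.
Common terms: sin α = 0.678083, cos α = -0.734985, sin β = -0.461657, cos β = 0.887059, cos(α−β) = -0.965016, d² = 65.423383. Work in radians in the unit-radius frame; every candidate has L = ρ·(t + p + q).
LSL: p² = 2 + d² − 2cos(α−β) + 2d(sin α − sin β) = 87.790928; p = √p² = 9.369681; φ = atan2(cos β − cos α, d + sin α − sin β) = 0.173993 rad; t = (φ − α) mod 2π = 4.060737 rad, q = (β − φ) mod 2π = 5.629331 rad → L = 4.09·(4.060737 + 9.369681 + 5.629331) = 4.09·19.059749 = 77.954375 m
RSR: p² = 2 + d² − 2cos(α−β) + 2d(sin β − sin α) = 50.915904; p = √p² = 7.135538; φ = atan2(cos α − cos β, d − sin α + sin β) = -0.229324 rad; t = (α − φ) mod 2π = 2.625765 rad, q = (φ − β) mod 2π = 0.250538 rad → L = 4.09·(2.625765 + 7.135538 + 0.250538) = 4.09·10.011841 = 40.948429 m
LSR: p² = d² − 2 + 2cos(α−β) + 2d(sin α + sin β) = 64.994475; p = √p² = 8.061915; φ = atan2(−cos α − cos β, d + sin α + sin β) − atan2(−2, p) = 0.224862 rad; t = (φ − α) mod 2π = 4.111606 rad, q = (φ − β) mod 2π = 0.704723 rad → L = 4.09·(4.111606 + 8.061915 + 0.704723) = 4.09·12.878245 = 52.672020 m
RSL: p² = d² − 2 + 2cos(α−β) − 2d(sin α + sin β) = 57.992226; p = √p² = 7.615263; φ = atan2(cos α + cos β, d − sin α − sin β) − atan2(2, p) = -0.237515 rad; t = (α − φ) mod 2π = 2.633955 rad, q = (β − φ) mod 2π = 6.040838 rad → L = 4.09·(2.633955 + 7.615263 + 6.040838) = 4.09·16.290056 = 66.626329 m
RLR: c = (6 − d² + 2cos(α−β) + 2d(sin α − sin β))/8 = -5.364488, |c| > 1 → infeasible
LRL: c = (6 − d² + 2cos(α−β) − 2d(sin α − sin β))/8 = -9.973866, |c| > 1 → infeasible
Shortest: RSR with L = 40.948429 m ≈ 40.9484 m
Convert RSR to answer units (arcs ×180/π): t = 2.625765·180/π = 150.4452°, p = ρ·p = 4.09·7.135538 = 29.1844 m, q = 0.250538·180/π = 14.3548°, L = 40.9484 m.

RSR: t = 150.4452°, p = 29.1844 m, q = 14.3548°, L = 40.9484 m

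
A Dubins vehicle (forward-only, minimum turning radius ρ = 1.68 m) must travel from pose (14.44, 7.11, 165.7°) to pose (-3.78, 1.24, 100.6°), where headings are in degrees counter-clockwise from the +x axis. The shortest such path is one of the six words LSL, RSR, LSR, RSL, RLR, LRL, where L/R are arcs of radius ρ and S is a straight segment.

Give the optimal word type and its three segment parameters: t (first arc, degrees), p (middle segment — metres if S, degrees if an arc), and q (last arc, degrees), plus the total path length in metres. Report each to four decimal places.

LSR: t = 39.6435°, p = 16.2825 m, q = 104.7435°, L = 20.5162 m

Let ψ = atan2(Δy, Δx) = atan2(-5.87, -18.22) = -162.1424° be the start→goal bearing.
Normalize: d = |goal − start| / ρ = 19.142239/1.68 = 11.394190, α = (θ_start − ψ) mod 360° = 327.8424° = 5.721930 rad, β = (θ_goal − ψ) mod 360° = 262.7424° = 4.585721 rad.
Common terms: sin α = -0.532249, cos α = 0.846588, sin β = -0.991988, cos β = -0.126330, cos(α−β) = 0.421036, d² = 129.827558. Work in radians in the unit-radius frame; every candidate has L = ρ·(t + p + q).
LSL: p² = 2 + d² − 2cos(α−β) + 2d(sin α − sin β) = 141.462191; p = √p² = 11.893788; φ = atan2(cos β − cos α, d + sin α − sin β) = -0.081892 rad; t = (φ − α) mod 2π = 0.479363 rad, q = (β − φ) mod 2π = 4.667613 rad → L = 1.68·(0.479363 + 11.893788 + 4.667613) = 1.68·17.040764 = 28.628483 m
RSR: p² = 2 + d² − 2cos(α−β) + 2d(sin β − sin α) = 120.508782; p = √p² = 10.977649; φ = atan2(cos α − cos β, d − sin α + sin β) = 0.088744 rad; t = (α − φ) mod 2π = 5.633186 rad, q = (φ − β) mod 2π = 1.786208 rad → L = 1.68·(5.633186 + 10.977649 + 1.786208) = 1.68·18.397044 = 30.907034 m
LSR: p² = d² − 2 + 2cos(α−β) + 2d(sin α + sin β) = 93.934724; p = √p² = 9.691993; φ = atan2(−cos α − cos β, d + sin α + sin β) − atan2(−2, p) = 0.130654 rad; t = (φ − α) mod 2π = 0.691909 rad, q = (φ − β) mod 2π = 1.828118 rad → L = 1.68·(0.691909 + 9.691993 + 1.828118) = 1.68·12.212020 = 20.516194 m
RSL: p² = d² − 2 + 2cos(α−β) − 2d(sin α + sin β) = 163.404536; p = √p² = 12.782978; φ = atan2(cos α + cos β, d − sin α − sin β) − atan2(2, p) = -0.099503 rad; t = (α − φ) mod 2π = 5.821433 rad, q = (β − φ) mod 2π = 4.685224 rad → L = 1.68·(5.821433 + 12.782978 + 4.685224) = 1.68·23.289635 = 39.126587 m
RLR: c = (6 − d² + 2cos(α−β) + 2d(sin α − sin β))/8 = -14.063598, |c| > 1 → infeasible
LRL: c = (6 − d² + 2cos(α−β) − 2d(sin α − sin β))/8 = -16.682774, |c| > 1 → infeasible
Shortest: LSR with L = 20.516194 m ≈ 20.5162 m
Convert LSR to answer units (arcs ×180/π): t = 0.691909·180/π = 39.6435°, p = ρ·p = 1.68·9.691993 = 16.2825 m, q = 1.828118·180/π = 104.7435°, L = 20.5162 m.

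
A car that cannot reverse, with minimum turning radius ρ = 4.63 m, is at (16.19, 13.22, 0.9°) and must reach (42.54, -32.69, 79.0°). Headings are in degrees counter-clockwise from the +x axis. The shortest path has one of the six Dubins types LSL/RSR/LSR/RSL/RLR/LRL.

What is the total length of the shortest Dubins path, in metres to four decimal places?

Let ψ = atan2(Δy, Δx) = atan2(-45.91, 26.35) = -60.1464° be the start→goal bearing.
Normalize: d = |goal − start| / ρ = 52.934399/4.63 = 11.432916, α = (θ_start − ψ) mod 360° = 61.0464° = 1.065460 rad, β = (θ_goal − ψ) mod 360° = 139.1464° = 2.428562 rad.
Common terms: sin α = 0.875012, cos α = 0.484102, sin β = 0.654129, cos β = -0.756383, cos(α−β) = 0.206204, d² = 130.711558. Work in radians in the unit-radius frame; every candidate has L = ρ·(t + p + q).
LSL: p² = 2 + d² − 2cos(α−β) + 2d(sin α − sin β) = 137.349822; p = √p² = 11.719634; φ = atan2(cos β − cos α, d + sin α − sin β) = -0.106045 rad; t = (φ − α) mod 2π = 5.111680 rad, q = (β − φ) mod 2π = 2.534608 rad → L = 4.63·(5.111680 + 11.719634 + 2.534608) = 4.63·19.365922 = 89.664217 m
RSR: p² = 2 + d² − 2cos(α−β) + 2d(sin β − sin α) = 127.248477; p = √p² = 11.280447; φ = atan2(cos α − cos β, d − sin α + sin β) = 0.110191 rad; t = (α − φ) mod 2π = 0.955270 rad, q = (φ − β) mod 2π = 3.964814 rad → L = 4.63·(0.955270 + 11.280447 + 3.964814) = 4.63·16.200530 = 75.008453 m
LSR: p² = d² − 2 + 2cos(α−β) + 2d(sin α + sin β) = 164.089038; p = √p² = 12.809724; φ = atan2(−cos α − cos β, d + sin α + sin β) − atan2(−2, p) = 0.175884 rad; t = (φ − α) mod 2π = 5.393609 rad, q = (φ − β) mod 2π = 4.030507 rad → L = 4.63·(5.393609 + 12.809724 + 4.030507) = 4.63·22.233840 = 102.942680 m
RSL: p² = d² − 2 + 2cos(α−β) − 2d(sin α + sin β) = 94.158895; p = √p² = 9.703551; φ = atan2(cos α + cos β, d − sin α − sin β) − atan2(2, p) = -0.230749 rad; t = (α − φ) mod 2π = 1.296210 rad, q = (β − φ) mod 2π = 2.659312 rad → L = 4.63·(1.296210 + 9.703551 + 2.659312) = 4.63·13.659072 = 63.241504 m
RLR: c = (6 − d² + 2cos(α−β) + 2d(sin α − sin β))/8 = -14.906060, |c| > 1 → infeasible
LRL: c = (6 − d² + 2cos(α−β) − 2d(sin α − sin β))/8 = -16.168728, |c| > 1 → infeasible
Shortest: RSL with L = 63.241504 m ≈ 63.2415 m

63.2415 m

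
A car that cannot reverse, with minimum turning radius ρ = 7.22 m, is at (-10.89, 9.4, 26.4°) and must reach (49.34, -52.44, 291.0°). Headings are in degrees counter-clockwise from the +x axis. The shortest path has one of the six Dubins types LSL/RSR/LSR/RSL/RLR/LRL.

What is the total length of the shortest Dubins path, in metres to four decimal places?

88.7511 m

Let ψ = atan2(Δy, Δx) = atan2(-61.84, 60.23) = -45.7556° be the start→goal bearing.
Normalize: d = |goal − start| / ρ = 86.324032/7.22 = 11.956237, α = (θ_start − ψ) mod 360° = 72.1556° = 1.259353 rad, β = (θ_goal − ψ) mod 360° = 336.7556° = 5.877495 rad.
Common terms: sin α = 0.951892, cos α = 0.306432, sin β = -0.394653, cos β = 0.918830, cos(α−β) = -0.094108, d² = 142.951606. Work in radians in the unit-radius frame; every candidate has L = ρ·(t + p + q).
LSL: p² = 2 + d² − 2cos(α−β) + 2d(sin α − sin β) = 177.339066; p = √p² = 13.316871; φ = atan2(cos β − cos α, d + sin α − sin β) = 0.046003 rad; t = (φ − α) mod 2π = 5.069835 rad, q = (β − φ) mod 2π = 5.831492 rad → L = 7.22·(5.069835 + 13.316871 + 5.831492) = 7.22·24.218198 = 174.855389 m
RSR: p² = 2 + d² − 2cos(α−β) + 2d(sin β − sin α) = 112.940580; p = √p² = 10.627351; φ = atan2(cos α − cos β, d − sin α + sin β) = -0.057657 rad; t = (α − φ) mod 2π = 1.317010 rad, q = (φ − β) mod 2π = 0.348034 rad → L = 7.22·(1.317010 + 10.627351 + 0.348034) = 7.22·12.292395 = 88.751089 m
LSR: p² = d² − 2 + 2cos(α−β) + 2d(sin α + sin β) = 154.088353; p = √p² = 12.413233; φ = atan2(−cos α − cos β, d + sin α + sin β) − atan2(−2, p) = 0.062141 rad; t = (φ − α) mod 2π = 5.085973 rad, q = (φ − β) mod 2π = 0.467832 rad → L = 7.22·(5.085973 + 12.413233 + 0.467832) = 7.22·17.967038 = 129.722014 m
RSL: p² = d² − 2 + 2cos(α−β) − 2d(sin α + sin β) = 127.438426; p = √p² = 11.288863; φ = atan2(cos α + cos β, d − sin α − sin β) − atan2(2, p) = -0.068269 rad; t = (α − φ) mod 2π = 1.327622 rad, q = (β − φ) mod 2π = 5.945763 rad → L = 7.22·(1.327622 + 11.288863 + 5.945763) = 7.22·18.562249 = 134.019436 m
RLR: c = (6 − d² + 2cos(α−β) + 2d(sin α − sin β))/8 = -13.117572, |c| > 1 → infeasible
LRL: c = (6 − d² + 2cos(α−β) − 2d(sin α − sin β))/8 = -21.167383, |c| > 1 → infeasible
Shortest: RSR with L = 88.751089 m ≈ 88.7511 m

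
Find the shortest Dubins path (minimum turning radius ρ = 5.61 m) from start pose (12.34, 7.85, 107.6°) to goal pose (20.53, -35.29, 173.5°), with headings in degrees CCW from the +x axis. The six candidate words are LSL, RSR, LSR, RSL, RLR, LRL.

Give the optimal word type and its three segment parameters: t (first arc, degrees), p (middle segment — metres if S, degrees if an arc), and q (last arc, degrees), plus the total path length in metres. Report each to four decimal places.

RSR: t = 192.5382°, p = 39.4161 m, q = 101.5618°, L = 68.2123 m

Let ψ = atan2(Δy, Δx) = atan2(-43.14, 8.19) = -79.2505° be the start→goal bearing.
Normalize: d = |goal − start| / ρ = 43.910542/5.61 = 7.827191, α = (θ_start − ψ) mod 360° = 186.8505° = 3.261156 rad, β = (θ_goal − ψ) mod 360° = 252.7505° = 4.411328 rad.
Common terms: sin α = -0.119279, cos α = -0.992861, sin β = -0.955022, cos β = -0.296533, cos(α−β) = 0.408330, d² = 61.264920. Work in radians in the unit-radius frame; every candidate has L = ρ·(t + p + q).
LSL: p² = 2 + d² − 2cos(α−β) + 2d(sin α − sin β) = 75.531308; p = √p² = 8.690875; φ = atan2(cos β − cos α, d + sin α − sin β) = 0.080208 rad; t = (φ − α) mod 2π = 3.102237 rad, q = (β − φ) mod 2π = 4.331121 rad → L = 5.61·(3.102237 + 8.690875 + 4.331121) = 5.61·16.124232 = 90.456943 m
RSR: p² = 2 + d² − 2cos(α−β) + 2d(sin β − sin α) = 49.365211; p = √p² = 7.026038; φ = atan2(cos α − cos β, d − sin α + sin β) = -0.099270 rad; t = (α − φ) mod 2π = 3.360426 rad, q = (φ − β) mod 2π = 1.772587 rad → L = 5.61·(3.360426 + 7.026038 + 1.772587) = 5.61·12.159051 = 68.212278 m
LSR: p² = d² − 2 + 2cos(α−β) + 2d(sin α + sin β) = 43.264055; p = √p² = 6.577542; φ = atan2(−cos α − cos β, d + sin α + sin β) − atan2(−2, p) = 0.483851 rad; t = (φ − α) mod 2π = 3.505880 rad, q = (φ − β) mod 2π = 2.355708 rad → L = 5.61·(3.505880 + 6.577542 + 2.355708) = 5.61·12.439129 = 69.783513 m
RSL: p² = d² − 2 + 2cos(α−β) − 2d(sin α + sin β) = 76.899108; p = √p² = 8.769214; φ = atan2(cos α + cos β, d − sin α − sin β) − atan2(2, p) = -0.368086 rad; t = (α − φ) mod 2π = 3.629242 rad, q = (β − φ) mod 2π = 4.779414 rad → L = 5.61·(3.629242 + 8.769214 + 4.779414) = 5.61·17.177870 = 96.367853 m
RLR: c = (6 − d² + 2cos(α−β) + 2d(sin α − sin β))/8 = -5.170651, |c| > 1 → infeasible
LRL: c = (6 − d² + 2cos(α−β) − 2d(sin α − sin β))/8 = -8.441413, |c| > 1 → infeasible
Shortest: RSR with L = 68.212278 m ≈ 68.2123 m
Convert RSR to answer units (arcs ×180/π): t = 3.360426·180/π = 192.5382°, p = ρ·p = 5.61·7.026038 = 39.4161 m, q = 1.772587·180/π = 101.5618°, L = 68.2123 m.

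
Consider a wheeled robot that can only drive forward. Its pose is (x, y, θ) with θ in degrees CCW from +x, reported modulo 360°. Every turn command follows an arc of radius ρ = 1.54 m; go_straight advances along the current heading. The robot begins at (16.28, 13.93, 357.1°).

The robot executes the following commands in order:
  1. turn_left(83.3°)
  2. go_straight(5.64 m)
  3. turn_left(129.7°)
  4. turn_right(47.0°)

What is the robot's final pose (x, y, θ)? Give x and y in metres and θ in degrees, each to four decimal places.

set_pose: (x, y, θ) = (16.2800, 13.9300, 357.1000°), ρ = 1.54
turn_left(83.3°): centre at ρ to the left, rotate +83.3° → (17.8763, 15.2112, 440.4000° ≡ 80.4000°)
go_straight(5.64): x += 5.64·cos θ, y += 5.64·sin θ → (18.8169, 20.7722, 80.4000°)
turn_left(129.7°): centre at ρ to the left, rotate +129.7° → (16.5262, 22.3614, 210.1000°)
turn_right(47.0°): centre at ρ to the right, rotate −47.0° → (15.3062, 22.2202, 163.1000°)

(15.3062, 22.2202, 163.1000°)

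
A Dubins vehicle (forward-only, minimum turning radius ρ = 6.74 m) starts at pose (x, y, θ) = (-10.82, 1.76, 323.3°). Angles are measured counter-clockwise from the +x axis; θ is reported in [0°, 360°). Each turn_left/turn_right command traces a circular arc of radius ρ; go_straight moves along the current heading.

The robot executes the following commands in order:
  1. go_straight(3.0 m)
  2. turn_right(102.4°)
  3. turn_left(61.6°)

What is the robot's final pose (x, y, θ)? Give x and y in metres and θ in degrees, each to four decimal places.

(-10.1970, -17.0846, 282.5000°)

set_pose: (x, y, θ) = (-10.8200, 1.7600, 323.3000°), ρ = 6.74
go_straight(3.0): x += 3.0·cos θ, y += 3.0·sin θ → (-8.4147, -0.0329, 323.3000°)
turn_right(102.4°): centre at ρ to the right, rotate −102.4° → (-8.0297, -10.5313, 220.9000°)
turn_left(61.6°): centre at ρ to the left, rotate +61.6° → (-10.1970, -17.0846, 282.5000°)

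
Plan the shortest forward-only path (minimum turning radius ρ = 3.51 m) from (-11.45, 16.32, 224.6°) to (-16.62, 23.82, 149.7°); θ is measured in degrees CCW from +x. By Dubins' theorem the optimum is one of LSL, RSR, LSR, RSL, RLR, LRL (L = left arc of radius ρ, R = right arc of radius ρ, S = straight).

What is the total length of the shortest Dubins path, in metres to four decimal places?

25.6781 m

Let ψ = atan2(Δy, Δx) = atan2(7.50, -5.17) = 124.5798° be the start→goal bearing.
Normalize: d = |goal − start| / ρ = 9.109275/3.51 = 2.595235, α = (θ_start − ψ) mod 360° = 100.0202° = 1.745682 rad, β = (θ_goal − ψ) mod 360° = 25.1202° = 0.438430 rad.
Common terms: sin α = 0.984746, cos α = -0.173996, sin β = 0.424519, cos β = 0.905419, cos(α−β) = 0.260505, d² = 6.735246. Work in radians in the unit-radius frame; every candidate has L = ρ·(t + p + q).
LSL: p² = 2 + d² − 2cos(α−β) + 2d(sin α − sin β) = 11.122082; p = √p² = 3.334978; φ = atan2(cos β − cos α, d + sin α − sin β) = 0.329600 rad; t = (φ − α) mod 2π = 4.867103 rad, q = (β − φ) mod 2π = 0.108830 rad → L = 3.51·(4.867103 + 3.334978 + 0.108830) = 3.51·8.310912 = 29.171302 m
RSR: p² = 2 + d² − 2cos(α−β) + 2d(sin β − sin α) = 5.306392; p = √p² = 2.303561; φ = atan2(cos α − cos β, d − sin α + sin β) = -0.487689 rad; t = (α − φ) mod 2π = 2.233371 rad, q = (φ − β) mod 2π = 5.357066 rad → L = 3.51·(2.233371 + 2.303561 + 5.357066) = 3.51·9.893998 = 34.727932 m
LSR: p² = d² − 2 + 2cos(α−β) + 2d(sin α + sin β) = 12.571004; p = √p² = 3.545561; φ = atan2(−cos α − cos β, d + sin α + sin β) − atan2(−2, p) = 0.332934 rad; t = (φ − α) mod 2π = 4.870437 rad, q = (φ − β) mod 2π = 6.177689 rad → L = 3.51·(4.870437 + 3.545561 + 6.177689) = 3.51·14.593688 = 51.223844 m
RSL: p² = d² − 2 + 2cos(α−β) − 2d(sin α + sin β) = -2.058495 < 0 → infeasible
RLR: c = (6 − d² + 2cos(α−β) + 2d(sin α − sin β))/8 = 0.336701; p = 2π − arccos c = 5.055800 rad; φ = atan2(cos α − cos β, d − sin α + sin β) = -0.487689 rad; t = (α − φ + p/2) mod 2π = 4.761271 rad, q = (α − β − t + p) mod 2π = 1.601781 rad → L = 3.51·(4.761271 + 5.055800 + 1.601781) = 3.51·11.418852 = 40.080170 m
LRL: c = (6 − d² + 2cos(α−β) − 2d(sin α − sin β))/8 = -0.390260; p = 2π − arccos c = 4.311475 rad; φ = atan2(cos β − cos α, d + sin α − sin β) = 0.329600 rad; t = (φ − α + p/2) mod 2π = 0.739655 rad, q = (β − α − t + p) mod 2π = 2.264568 rad → L = 3.51·(0.739655 + 4.311475 + 2.264568) = 3.51·7.315698 = 25.678100 m
Shortest: LRL with L = 25.678100 m ≈ 25.6781 m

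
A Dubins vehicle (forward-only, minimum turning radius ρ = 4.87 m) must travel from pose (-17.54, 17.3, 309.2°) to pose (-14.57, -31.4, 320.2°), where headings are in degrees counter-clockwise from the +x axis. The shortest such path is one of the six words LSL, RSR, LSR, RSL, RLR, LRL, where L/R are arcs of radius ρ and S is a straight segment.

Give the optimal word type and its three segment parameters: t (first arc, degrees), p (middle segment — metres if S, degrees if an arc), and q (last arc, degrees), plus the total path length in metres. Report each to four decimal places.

Let ψ = atan2(Δy, Δx) = atan2(-48.70, 2.97) = -86.5101° be the start→goal bearing.
Normalize: d = |goal − start| / ρ = 48.790480/4.87 = 10.018579, α = (θ_start − ψ) mod 360° = 35.7101° = 0.623259 rad, β = (θ_goal − ψ) mod 360° = 46.7101° = 0.815245 rad.
Common terms: sin α = 0.583684, cos α = 0.811981, sin β = 0.727894, cos β = 0.685690, cos(α−β) = 0.981627, d² = 100.371925. Work in radians in the unit-radius frame; every candidate has L = ρ·(t + p + q).
LSL: p² = 2 + d² − 2cos(α−β) + 2d(sin α − sin β) = 97.519126; p = √p² = 9.875177; φ = atan2(cos β − cos α, d + sin α − sin β) = -0.012789 rad; t = (φ − α) mod 2π = 5.647137 rad, q = (β − φ) mod 2π = 0.828034 rad → L = 4.87·(5.647137 + 9.875177 + 0.828034) = 4.87·16.350349 = 79.626199 m
RSR: p² = 2 + d² − 2cos(α−β) + 2d(sin β − sin α) = 103.298214; p = √p² = 10.163573; φ = atan2(cos α − cos β, d − sin α + sin β) = 0.012426 rad; t = (α − φ) mod 2π = 0.610833 rad, q = (φ − β) mod 2π = 5.480366 rad → L = 4.87·(0.610833 + 10.163573 + 5.480366) = 4.87·16.254772 = 79.160740 m
LSR: p² = d² − 2 + 2cos(α−β) + 2d(sin α + sin β) = 126.615476; p = √p² = 11.252354; φ = atan2(−cos α − cos β, d + sin α + sin β) − atan2(−2, p) = 0.044481 rad; t = (φ − α) mod 2π = 5.704407 rad, q = (φ − β) mod 2π = 5.512421 rad → L = 4.87·(5.704407 + 11.252354 + 5.512421) = 4.87·22.469183 = 109.424921 m
RSL: p² = d² − 2 + 2cos(α−β) − 2d(sin α + sin β) = 74.054882; p = √p² = 8.605515; φ = atan2(cos α + cos β, d − sin α − sin β) − atan2(2, p) = -0.058015 rad; t = (α − φ) mod 2π = 0.681273 rad, q = (β − φ) mod 2π = 0.873260 rad → L = 4.87·(0.681273 + 8.605515 + 0.873260) = 4.87·10.160048 = 49.479432 m
RLR: c = (6 − d² + 2cos(α−β) + 2d(sin α − sin β))/8 = -11.912277, |c| > 1 → infeasible
LRL: c = (6 − d² + 2cos(α−β) − 2d(sin α − sin β))/8 = -11.189891, |c| > 1 → infeasible
Shortest: RSL with L = 49.479432 m ≈ 49.4794 m
Convert RSL to answer units (arcs ×180/π): t = 0.681273·180/π = 39.0341°, p = ρ·p = 4.87·8.605515 = 41.9089 m, q = 0.873260·180/π = 50.0341°, L = 49.4794 m.

RSL: t = 39.0341°, p = 41.9089 m, q = 50.0341°, L = 49.4794 m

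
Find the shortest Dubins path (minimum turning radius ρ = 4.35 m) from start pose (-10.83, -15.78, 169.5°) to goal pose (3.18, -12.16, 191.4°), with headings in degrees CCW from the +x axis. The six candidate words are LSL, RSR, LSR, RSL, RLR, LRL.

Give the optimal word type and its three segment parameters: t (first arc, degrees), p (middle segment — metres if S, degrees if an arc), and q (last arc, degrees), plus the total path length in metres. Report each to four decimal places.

RSR: t = 153.2280°, p = 12.8731 m, q = 184.8720°, L = 38.5423 m

Let ψ = atan2(Δy, Δx) = atan2(3.62, 14.01) = 14.4876° be the start→goal bearing.
Normalize: d = |goal − start| / ρ = 14.470124/4.35 = 3.326465, α = (θ_start − ψ) mod 360° = 155.0124° = 2.705477 rad, β = (θ_goal − ψ) mod 360° = 176.9124° = 3.087704 rad.
Common terms: sin α = 0.422422, cos α = -0.906399, sin β = 0.053863, cos β = -0.998548, cos(α−β) = 0.927836, d² = 11.065372. Work in radians in the unit-radius frame; every candidate has L = ρ·(t + p + q).
LSL: p² = 2 + d² − 2cos(α−β) + 2d(sin α − sin β) = 13.661699; p = √p² = 3.696174; φ = atan2(cos β − cos α, d + sin α − sin β) = -0.024934 rad; t = (φ − α) mod 2π = 3.552775 rad, q = (β − φ) mod 2π = 3.112637 rad → L = 4.35·(3.552775 + 3.696174 + 3.112637) = 4.35·10.361586 = 45.072899 m
RSR: p² = 2 + d² − 2cos(α−β) + 2d(sin β − sin α) = 8.757699; p = √p² = 2.959341; φ = atan2(cos α − cos β, d − sin α + sin β) = 0.031143 rad; t = (α − φ) mod 2π = 2.674333 rad, q = (φ − β) mod 2π = 3.226625 rad → L = 4.35·(2.674333 + 2.959341 + 3.226625) = 4.35·8.860299 = 38.542302 m
LSR: p² = d² − 2 + 2cos(α−β) + 2d(sin α + sin β) = 14.089736; p = √p² = 3.753630; φ = atan2(−cos α − cos β, d + sin α + sin β) − atan2(−2, p) = 0.953955 rad; t = (φ − α) mod 2π = 4.531663 rad, q = (φ − β) mod 2π = 4.149436 rad → L = 4.35·(4.531663 + 3.753630 + 4.149436) = 4.35·12.434729 = 54.091072 m
RSL: p² = d² − 2 + 2cos(α−β) − 2d(sin α + sin β) = 7.752353; p = √p² = 2.784305; φ = atan2(cos α + cos β, d − sin α − sin β) − atan2(2, p) = -1.212085 rad; t = (α − φ) mod 2π = 3.917561 rad, q = (β − φ) mod 2π = 4.299789 rad → L = 4.35·(3.917561 + 2.784305 + 4.299789) = 4.35·11.001655 = 47.857198 m
RLR: c = (6 − d² + 2cos(α−β) + 2d(sin α − sin β))/8 = -0.094712; p = 2π − arccos c = 4.617534 rad; φ = atan2(cos α − cos β, d − sin α + sin β) = 0.031143 rad; t = (α − φ + p/2) mod 2π = 4.983100 rad, q = (α − β − t + p) mod 2π = 5.535392 rad → L = 4.35·(4.983100 + 4.617534 + 5.535392) = 4.35·15.136027 = 65.841717 m
LRL: c = (6 − d² + 2cos(α−β) − 2d(sin α − sin β))/8 = -0.707712; p = 2π − arccos c = 3.926134 rad; φ = atan2(cos β − cos α, d + sin α − sin β) = -0.024934 rad; t = (φ − α + p/2) mod 2π = 5.515842 rad, q = (β − α − t + p) mod 2π = 5.075704 rad → L = 4.35·(5.515842 + 3.926134 + 5.075704) = 4.35·14.517680 = 63.151909 m
Shortest: RSR with L = 38.542302 m ≈ 38.5423 m
Convert RSR to answer units (arcs ×180/π): t = 2.674333·180/π = 153.2280°, p = ρ·p = 4.35·2.959341 = 12.8731 m, q = 3.226625·180/π = 184.8720°, L = 38.5423 m.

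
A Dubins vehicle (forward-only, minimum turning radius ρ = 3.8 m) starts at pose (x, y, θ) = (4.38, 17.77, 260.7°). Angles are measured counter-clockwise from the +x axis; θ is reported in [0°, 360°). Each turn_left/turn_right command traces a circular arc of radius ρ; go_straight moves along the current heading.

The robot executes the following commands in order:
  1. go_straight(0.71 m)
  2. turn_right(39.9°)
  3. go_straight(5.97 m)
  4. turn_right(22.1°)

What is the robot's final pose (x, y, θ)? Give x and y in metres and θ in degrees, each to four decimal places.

(-2.7857, 10.1831, 198.7000°)

set_pose: (x, y, θ) = (4.3800, 17.7700, 260.7000°), ρ = 3.8
go_straight(0.71): x += 0.71·cos θ, y += 0.71·sin θ → (4.2653, 17.0693, 260.7000°)
turn_right(39.9°): centre at ρ to the right, rotate −39.9° → (2.9982, 14.8068, 220.8000°)
go_straight(5.97): x += 5.97·cos θ, y += 5.97·sin θ → (-1.5211, 10.9059, 220.8000°)
turn_right(22.1°): centre at ρ to the right, rotate −22.1° → (-2.7857, 10.1831, 198.7000°)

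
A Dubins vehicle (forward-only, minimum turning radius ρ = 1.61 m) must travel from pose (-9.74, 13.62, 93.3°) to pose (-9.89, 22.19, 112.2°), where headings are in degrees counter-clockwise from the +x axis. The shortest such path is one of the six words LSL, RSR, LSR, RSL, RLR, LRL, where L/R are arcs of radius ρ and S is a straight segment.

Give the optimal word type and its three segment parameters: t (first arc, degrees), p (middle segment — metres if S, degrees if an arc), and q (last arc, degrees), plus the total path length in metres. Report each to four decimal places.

Let ψ = atan2(Δy, Δx) = atan2(8.57, -0.15) = 91.0027° be the start→goal bearing.
Normalize: d = |goal − start| / ρ = 8.571313/1.61 = 5.323797, α = (θ_start − ψ) mod 360° = 2.2973° = 0.040095 rad, β = (θ_goal − ψ) mod 360° = 21.1973° = 0.369962 rad.
Common terms: sin α = 0.040084, cos α = 0.999196, sin β = 0.361580, cos β = 0.932341, cos(α−β) = 0.946085, d² = 28.342811. Work in radians in the unit-radius frame; every candidate has L = ρ·(t + p + q).
LSL: p² = 2 + d² − 2cos(α−β) + 2d(sin α − sin β) = 25.027482; p = √p² = 5.002747; φ = atan2(cos β − cos α, d + sin α − sin β) = -0.013364 rad; t = (φ − α) mod 2π = 6.229726 rad, q = (β − φ) mod 2π = 0.383326 rad → L = 1.61·(6.229726 + 5.002747 + 0.383326) = 1.61·11.615800 = 18.701438 m
RSR: p² = 2 + d² − 2cos(α−β) + 2d(sin β − sin α) = 31.873799; p = √p² = 5.645688; φ = atan2(cos α − cos β, d − sin α + sin β) = 0.011842 rad; t = (α − φ) mod 2π = 0.028253 rad, q = (φ − β) mod 2π = 5.925065 rad → L = 1.61·(0.028253 + 5.645688 + 5.925065) = 1.61·11.599007 = 18.674401 m
LSR: p² = d² − 2 + 2cos(α−β) + 2d(sin α + sin β) = 32.511736; p = √p² = 5.701906; φ = atan2(−cos α − cos β, d + sin α + sin β) − atan2(−2, p) = 0.011982 rad; t = (φ − α) mod 2π = 6.255073 rad, q = (φ − β) mod 2π = 5.925205 rad → L = 1.61·(6.255073 + 5.701906 + 5.925205) = 1.61·17.882184 = 28.790317 m
RSL: p² = d² − 2 + 2cos(α−β) − 2d(sin α + sin β) = 23.958227; p = √p² = 4.894714; φ = atan2(cos α + cos β, d − sin α − sin β) − atan2(2, p) = -0.013948 rad; t = (α − φ) mod 2π = 0.054042 rad, q = (β − φ) mod 2π = 0.383910 rad → L = 1.61·(0.054042 + 4.894714 + 0.383910) = 1.61·5.332666 = 8.585593 m
RLR: c = (6 − d² + 2cos(α−β) + 2d(sin α − sin β))/8 = -2.984225, |c| > 1 → infeasible
LRL: c = (6 − d² + 2cos(α−β) − 2d(sin α − sin β))/8 = -2.128435, |c| > 1 → infeasible
Shortest: RSL with L = 8.585593 m ≈ 8.5856 m
Convert RSL to answer units (arcs ×180/π): t = 0.054042·180/π = 3.0964°, p = ρ·p = 1.61·4.894714 = 7.8805 m, q = 0.383910·180/π = 21.9964°, L = 8.5856 m.

RSL: t = 3.0964°, p = 7.8805 m, q = 21.9964°, L = 8.5856 m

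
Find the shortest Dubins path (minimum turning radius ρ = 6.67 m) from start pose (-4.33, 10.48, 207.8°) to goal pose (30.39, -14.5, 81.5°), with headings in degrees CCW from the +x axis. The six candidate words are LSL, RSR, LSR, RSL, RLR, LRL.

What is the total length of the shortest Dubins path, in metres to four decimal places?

Let ψ = atan2(Δy, Δx) = atan2(-24.98, 34.72) = -35.7339° be the start→goal bearing.
Normalize: d = |goal − start| / ρ = 42.772407/6.67 = 6.412655, α = (θ_start − ψ) mod 360° = 243.5339° = 4.250468 rad, β = (θ_goal − ψ) mod 360° = 117.2339° = 2.046117 rad.
Common terms: sin α = -0.895198, cos α = -0.445668, sin β = 0.889146, cos β = -0.457624, cos(α−β) = -0.592013, d² = 41.122141. Work in radians in the unit-radius frame; every candidate has L = ρ·(t + p + q).
LSL: p² = 2 + d² − 2cos(α−β) + 2d(sin α − sin β) = 21.421403; p = √p² = 4.628326; φ = atan2(cos β − cos α, d + sin α − sin β) = -0.002583 rad; t = (φ − α) mod 2π = 2.030134 rad, q = (β − φ) mod 2π = 2.048700 rad → L = 6.67·(2.030134 + 4.628326 + 2.048700) = 6.67·8.707161 = 58.076762 m
RSR: p² = 2 + d² − 2cos(α−β) + 2d(sin β − sin α) = 67.190931; p = √p² = 8.197007; φ = atan2(cos α − cos β, d − sin α + sin β) = 0.001459 rad; t = (α − φ) mod 2π = 4.249010 rad, q = (φ − β) mod 2π = 4.238527 rad → L = 6.67·(4.249010 + 8.197007 + 4.238527) = 6.67·16.684544 = 111.285906 m
LSR: p² = d² − 2 + 2cos(α−β) + 2d(sin α + sin β) = 37.860493; p = √p² = 6.153088; φ = atan2(−cos α − cos β, d + sin α + sin β) − atan2(−2, p) = 0.454339 rad; t = (φ − α) mod 2π = 2.487056 rad, q = (φ − β) mod 2π = 4.691407 rad → L = 6.67·(2.487056 + 6.153088 + 4.691407) = 6.67·13.331551 = 88.921444 m
RSL: p² = d² − 2 + 2cos(α−β) − 2d(sin α + sin β) = 38.015736; p = √p² = 6.165690; φ = atan2(cos α + cos β, d − sin α − sin β) − atan2(2, p) = -0.453477 rad; t = (α − φ) mod 2π = 4.703945 rad, q = (β − φ) mod 2π = 2.499594 rad → L = 6.67·(4.703945 + 6.165690 + 2.499594) = 6.67·13.369230 = 89.172763 m
RLR: c = (6 − d² + 2cos(α−β) + 2d(sin α − sin β))/8 = -7.398866, |c| > 1 → infeasible
LRL: c = (6 − d² + 2cos(α−β) − 2d(sin α − sin β))/8 = -1.677675, |c| > 1 → infeasible
Shortest: LSL with L = 58.076762 m ≈ 58.0768 m

58.0768 m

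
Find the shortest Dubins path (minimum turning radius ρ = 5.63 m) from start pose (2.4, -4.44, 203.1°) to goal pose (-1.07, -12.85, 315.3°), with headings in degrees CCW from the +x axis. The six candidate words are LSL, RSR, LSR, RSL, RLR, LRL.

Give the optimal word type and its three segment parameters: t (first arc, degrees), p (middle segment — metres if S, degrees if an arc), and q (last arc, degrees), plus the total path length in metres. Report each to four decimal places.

Let ψ = atan2(Δy, Δx) = atan2(-8.41, -3.47) = -112.4212° be the start→goal bearing.
Normalize: d = |goal − start| / ρ = 9.097747/5.63 = 1.615941, α = (θ_start − ψ) mod 360° = 315.5212° = 5.506885 rad, β = (θ_goal − ψ) mod 360° = 67.7212° = 1.181959 rad.
Common terms: sin α = -0.700645, cos α = 0.713510, sin β = 0.925350, cos β = 0.379113, cos(α−β) = -0.377841, d² = 2.611265. Work in radians in the unit-radius frame; every candidate has L = ρ·(t + p + q).
LSL: p² = 2 + d² − 2cos(α−β) + 2d(sin α − sin β) = 0.111923; p = √p² = 0.334548; φ = atan2(cos β − cos α, d + sin α − sin β) = -1.600854 rad; t = (φ − α) mod 2π = 5.458632 rad, q = (β − φ) mod 2π = 2.782813 rad → L = 5.63·(5.458632 + 0.334548 + 2.782813) = 5.63·8.575993 = 48.282840 m
RSR: p² = 2 + d² − 2cos(α−β) + 2d(sin β − sin α) = 10.621970; p = √p² = 3.259136; φ = atan2(cos α − cos β, d − sin α + sin β) = 0.102784 rad; t = (α − φ) mod 2π = 5.404101 rad, q = (φ − β) mod 2π = 5.204011 rad → L = 5.63·(5.404101 + 3.259136 + 5.204011) = 5.63·13.867248 = 78.072604 m
LSR: p² = d² − 2 + 2cos(α−β) + 2d(sin α + sin β) = 0.581805; p = √p² = 0.762761; φ = atan2(−cos α − cos β, d + sin α + sin β) − atan2(−2, p) = 0.670737 rad; t = (φ − α) mod 2π = 1.447038 rad, q = (φ − β) mod 2π = 5.771963 rad → L = 5.63·(1.447038 + 0.762761 + 5.771963) = 5.63·7.981762 = 44.937322 m
RSL: p² = d² − 2 + 2cos(α−β) − 2d(sin α + sin β) = -0.870638 < 0 → infeasible
RLR: c = (6 − d² + 2cos(α−β) + 2d(sin α − sin β))/8 = -0.327746; p = 2π − arccos c = 4.378472 rad; φ = atan2(cos α − cos β, d − sin α + sin β) = 0.102784 rad; t = (α − φ + p/2) mod 2π = 1.310151 rad, q = (α − β − t + p) mod 2π = 1.110061 rad → L = 5.63·(1.310151 + 4.378472 + 1.110061) = 5.63·6.798684 = 38.276593 m
LRL: c = (6 − d² + 2cos(α−β) − 2d(sin α − sin β))/8 = 0.986010; p = 2π − arccos c = 6.115716 rad; φ = atan2(cos β − cos α, d + sin α − sin β) = -1.600854 rad; t = (φ − α + p/2) mod 2π = 2.233304 rad, q = (β − α − t + p) mod 2π = 5.840671 rad → L = 5.63·(2.233304 + 6.115716 + 5.840671) = 5.63·14.189691 = 79.887958 m
Shortest: RLR with L = 38.276593 m ≈ 38.2766 m
Convert RLR to answer units (arcs ×180/π): t = 1.310151·180/π = 75.0661°, p = 4.378472·180/π = 250.8680°, q = 1.110061·180/π = 63.6018°, L = 38.2766 m.

RLR: t = 75.0661°, p = 250.8680°, q = 63.6018°, L = 38.2766 m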